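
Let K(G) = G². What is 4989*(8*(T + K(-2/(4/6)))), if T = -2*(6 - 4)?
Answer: 199560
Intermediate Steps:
T = -4 (T = -2*2 = -4)
4989*(8*(T + K(-2/(4/6)))) = 4989*(8*(-4 + (-2/(4/6))²)) = 4989*(8*(-4 + (-2/(4*(⅙)))²)) = 4989*(8*(-4 + (-2/⅔)²)) = 4989*(8*(-4 + (-2*3/2)²)) = 4989*(8*(-4 + (-3)²)) = 4989*(8*(-4 + 9)) = 4989*(8*5) = 4989*40 = 199560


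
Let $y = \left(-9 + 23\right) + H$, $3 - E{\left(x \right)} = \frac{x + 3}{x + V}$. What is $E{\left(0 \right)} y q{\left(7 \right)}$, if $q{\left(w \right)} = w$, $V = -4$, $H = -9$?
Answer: $\frac{525}{4} \approx 131.25$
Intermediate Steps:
$E{\left(x \right)} = 3 - \frac{3 + x}{-4 + x}$ ($E{\left(x \right)} = 3 - \frac{x + 3}{x - 4} = 3 - \frac{3 + x}{-4 + x}$)
$y = 5$ ($y = \left(-9 + 23\right) - 9 = 14 - 9 = 5$)
$E{\left(0 \right)} y q{\left(7 \right)} = \frac{-15 + 2 \cdot 0}{-4 + 0} \cdot 5 \cdot 7 = \frac{-15 + 0}{-4} \cdot 5 \cdot 7 = \left(- \frac{1}{4}\right) \left(-15\right) 5 \cdot 7 = \frac{15}{4} \cdot 5 \cdot 7 = \frac{75}{4} \cdot 7 = \frac{525}{4}$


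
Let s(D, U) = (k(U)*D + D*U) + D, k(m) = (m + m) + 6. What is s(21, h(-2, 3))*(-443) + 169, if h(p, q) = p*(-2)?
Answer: -176588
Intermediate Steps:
k(m) = 6 + 2*m (k(m) = 2*m + 6 = 6 + 2*m)
h(p, q) = -2*p
s(D, U) = D + D*U + D*(6 + 2*U) (s(D, U) = ((6 + 2*U)*D + D*U) + D = (D*(6 + 2*U) + D*U) + D = (D*U + D*(6 + 2*U)) + D = D + D*U + D*(6 + 2*U))
s(21, h(-2, 3))*(-443) + 169 = (21*(7 + 3*(-2*(-2))))*(-443) + 169 = (21*(7 + 3*4))*(-443) + 169 = (21*(7 + 12))*(-443) + 169 = (21*19)*(-443) + 169 = 399*(-443) + 169 = -176757 + 169 = -176588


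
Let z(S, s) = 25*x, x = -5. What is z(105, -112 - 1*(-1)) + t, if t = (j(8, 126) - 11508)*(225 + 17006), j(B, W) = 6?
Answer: -198191087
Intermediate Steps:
z(S, s) = -125 (z(S, s) = 25*(-5) = -125)
t = -198190962 (t = (6 - 11508)*(225 + 17006) = -11502*17231 = -198190962)
z(105, -112 - 1*(-1)) + t = -125 - 198190962 = -198191087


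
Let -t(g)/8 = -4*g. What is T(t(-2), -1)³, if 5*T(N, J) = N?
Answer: -262144/125 ≈ -2097.2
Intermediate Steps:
t(g) = 32*g (t(g) = -(-32)*g = 32*g)
T(N, J) = N/5
T(t(-2), -1)³ = ((32*(-2))/5)³ = ((⅕)*(-64))³ = (-64/5)³ = -262144/125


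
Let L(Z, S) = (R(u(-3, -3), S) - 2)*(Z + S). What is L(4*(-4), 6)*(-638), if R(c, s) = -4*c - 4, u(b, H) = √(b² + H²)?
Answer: -38280 - 76560*√2 ≈ -1.4655e+5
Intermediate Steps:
u(b, H) = √(H² + b²)
R(c, s) = -4 - 4*c
L(Z, S) = (-6 - 12*√2)*(S + Z) (L(Z, S) = ((-4 - 4*√((-3)² + (-3)²)) - 2)*(Z + S) = ((-4 - 4*√(9 + 9)) - 2)*(S + Z) = ((-4 - 12*√2) - 2)*(S + Z) = (-6 - 12*√2)*(S + Z))
L(4*(-4), 6)*(-638) = (-6*6 - 24*(-4) - 12*6*√2 - 12*4*(-4)*√2)*(-638) = (-36 - 6*(-16) - 72*√2 - 12*(-16)*√2)*(-638) = (-36 + 96 - 72*√2 + 192*√2)*(-638) = (60 + 120*√2)*(-638) = -38280 - 76560*√2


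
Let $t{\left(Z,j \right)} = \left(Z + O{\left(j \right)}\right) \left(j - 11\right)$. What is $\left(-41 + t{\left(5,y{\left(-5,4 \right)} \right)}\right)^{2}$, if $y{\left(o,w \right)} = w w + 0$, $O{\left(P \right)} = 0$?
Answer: $256$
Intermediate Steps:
$y{\left(o,w \right)} = w^{2}$ ($y{\left(o,w \right)} = w^{2} + 0 = w^{2}$)
$t{\left(Z,j \right)} = Z \left(-11 + j\right)$ ($t{\left(Z,j \right)} = \left(Z + 0\right) \left(j - 11\right) = Z \left(-11 + j\right)$)
$\left(-41 + t{\left(5,y{\left(-5,4 \right)} \right)}\right)^{2} = \left(-41 + 5 \left(-11 + 4^{2}\right)\right)^{2} = \left(-41 + 5 \left(-11 + 16\right)\right)^{2} = \left(-41 + 5 \cdot 5\right)^{2} = \left(-41 + 25\right)^{2} = \left(-16\right)^{2} = 256$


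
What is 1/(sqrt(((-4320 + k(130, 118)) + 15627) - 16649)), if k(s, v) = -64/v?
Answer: -I*sqrt(18597390)/315210 ≈ -0.013681*I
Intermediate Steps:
1/(sqrt(((-4320 + k(130, 118)) + 15627) - 16649)) = 1/(sqrt(((-4320 - 64/118) + 15627) - 16649)) = 1/(sqrt(((-4320 - 64*1/118) + 15627) - 16649)) = 1/(sqrt(((-4320 - 32/59) + 15627) - 16649)) = 1/(sqrt((-254912/59 + 15627) - 16649)) = 1/(sqrt(667081/59 - 16649)) = 1/(sqrt(-315210/59)) = 1/(I*sqrt(18597390)/59) = -I*sqrt(18597390)/315210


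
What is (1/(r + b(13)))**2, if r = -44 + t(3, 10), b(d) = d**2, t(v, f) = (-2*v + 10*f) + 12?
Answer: 1/53361 ≈ 1.8740e-5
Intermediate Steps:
t(v, f) = 12 - 2*v + 10*f
r = 62 (r = -44 + (12 - 2*3 + 10*10) = -44 + (12 - 6 + 100) = -44 + 106 = 62)
(1/(r + b(13)))**2 = (1/(62 + 13**2))**2 = (1/(62 + 169))**2 = (1/231)**2 = 1/53361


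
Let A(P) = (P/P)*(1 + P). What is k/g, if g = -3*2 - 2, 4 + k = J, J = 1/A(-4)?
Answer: 13/24 ≈ 0.54167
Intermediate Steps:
A(P) = 1 + P (A(P) = 1*(1 + P) = 1 + P)
J = -⅓ (J = 1/(1 - 4) = 1/(-3) = -⅓ ≈ -0.33333)
k = -13/3 (k = -4 - ⅓ = -13/3 ≈ -4.3333)
g = -8 (g = -6 - 2 = -8)
k/g = -13/3/(-8) = -⅛*(-13/3) = 13/24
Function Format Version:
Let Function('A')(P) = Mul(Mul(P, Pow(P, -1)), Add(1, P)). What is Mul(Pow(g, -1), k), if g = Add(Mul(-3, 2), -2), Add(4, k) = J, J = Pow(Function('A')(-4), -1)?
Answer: Rational(13, 24) ≈ 0.54167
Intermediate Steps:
Function('A')(P) = Add(1, P) (Function('A')(P) = Mul(1, Add(1, P)) = Add(1, P))
J = Rational(-1, 3) (J = Pow(Add(1, -4), -1) = Pow(-3, -1) = Rational(-1, 3) ≈ -0.33333)
k = Rational(-13, 3) (k = Add(-4, Rational(-1, 3)) = Rational(-13, 3) ≈ -4.3333)
g = -8 (g = Add(-6, -2) = -8)
Mul(Pow(g, -1), k) = Mul(Pow(-8, -1), Rational(-13, 3)) = Mul(Rational(-1, 8), Rational(-13, 3)) = Rational(13, 24)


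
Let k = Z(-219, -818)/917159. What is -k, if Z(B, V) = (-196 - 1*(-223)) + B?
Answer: 192/917159 ≈ 0.00020934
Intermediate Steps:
Z(B, V) = 27 + B (Z(B, V) = (-196 + 223) + B = 27 + B)
k = -192/917159 (k = (27 - 219)/917159 = -192*1/917159 = -192/917159 ≈ -0.00020934)
-k = -1*(-192/917159) = 192/917159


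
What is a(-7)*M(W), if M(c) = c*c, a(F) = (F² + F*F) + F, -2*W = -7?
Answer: 4459/4 ≈ 1114.8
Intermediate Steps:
W = 7/2 (W = -½*(-7) = 7/2 ≈ 3.5000)
a(F) = F + 2*F² (a(F) = (F² + F²) + F = 2*F² + F = F + 2*F²)
M(c) = c²
a(-7)*M(W) = (-7*(1 + 2*(-7)))*(7/2)² = -7*(1 - 14)*(49/4) = -7*(-13)*(49/4) = 91*(49/4) = 4459/4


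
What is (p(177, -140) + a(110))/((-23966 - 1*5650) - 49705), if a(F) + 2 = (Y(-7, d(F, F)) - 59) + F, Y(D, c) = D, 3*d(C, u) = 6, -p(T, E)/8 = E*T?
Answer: -198282/79321 ≈ -2.4997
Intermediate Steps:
p(T, E) = -8*E*T
d(C, u) = 2 (d(C, u) = (1/3)*6 = 2)
a(F) = -68 + F (a(F) = -2 + ((-7 - 59) + F) = -2 + (-66 + F) = -68 + F)
(p(177, -140) + a(110))/((-23966 - 1*5650) - 49705) = (-8*(-140)*177 + (-68 + 110))/((-23966 - 1*5650) - 49705) = (198240 + 42)/((-23966 - 5650) - 49705) = 198282/(-29616 - 49705) = 198282/(-79321) = 198282*(-1/79321) = -198282/79321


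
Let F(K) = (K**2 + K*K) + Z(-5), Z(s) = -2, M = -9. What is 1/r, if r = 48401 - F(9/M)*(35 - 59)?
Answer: 1/48401 ≈ 2.0661e-5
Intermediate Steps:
F(K) = -2 + 2*K**2 (F(K) = (K**2 + K*K) - 2 = (K**2 + K**2) - 2 = 2*K**2 - 2 = -2 + 2*K**2)
r = 48401 (r = 48401 - (-2 + 2*(9/(-9))**2)*(35 - 59) = 48401 - (-2 + 2*(9*(-1/9))**2)*(-24) = 48401 - (-2 + 2*(-1)**2)*(-24) = 48401 - (-2 + 2*1)*(-24) = 48401 - (-2 + 2)*(-24) = 48401 - 0*(-24) = 48401 - 1*0 = 48401 + 0 = 48401)
1/r = 1/48401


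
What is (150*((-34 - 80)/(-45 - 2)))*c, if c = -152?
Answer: -2599200/47 ≈ -55302.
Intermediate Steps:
(150*((-34 - 80)/(-45 - 2)))*c = (150*((-34 - 80)/(-45 - 2)))*(-152) = (150*(-114/(-47)))*(-152) = (150*(-114*(-1/47)))*(-152) = (150*(114/47))*(-152) = (17100/47)*(-152) = -2599200/47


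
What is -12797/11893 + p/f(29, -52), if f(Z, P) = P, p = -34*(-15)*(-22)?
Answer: 33193504/154609 ≈ 214.69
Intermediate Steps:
p = -11220 (p = 510*(-22) = -11220)
-12797/11893 + p/f(29, -52) = -12797/11893 - 11220/(-52) = -12797*1/11893 - 11220*(-1/52) = -12797/11893 + 2805/13 = 33193504/154609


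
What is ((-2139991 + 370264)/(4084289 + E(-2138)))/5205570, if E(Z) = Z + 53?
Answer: -589909/7083399558760 ≈ -8.3280e-8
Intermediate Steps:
E(Z) = 53 + Z
((-2139991 + 370264)/(4084289 + E(-2138)))/5205570 = ((-2139991 + 370264)/(4084289 + (53 - 2138)))/5205570 = -1769727/(4084289 - 2085)*(1/5205570) = -1769727/4082204*(1/5205570) = -1769727*1/4082204*(1/5205570) = -1769727/4082204*1/5205570 = -589909/7083399558760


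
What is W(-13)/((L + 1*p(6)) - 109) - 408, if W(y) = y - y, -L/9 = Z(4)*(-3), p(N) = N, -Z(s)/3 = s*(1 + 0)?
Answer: -408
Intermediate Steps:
Z(s) = -3*s (Z(s) = -3*s*(1 + 0) = -3*s)
L = -324 (L = -9*(-3*4)*(-3) = -(-108)*(-3) = -9*36 = -324)
W(y) = 0
W(-13)/((L + 1*p(6)) - 109) - 408 = 0/((-324 + 1*6) - 109) - 408 = 0/((-324 + 6) - 109) - 408 = 0/(-318 - 109) - 408 = 0/(-427) - 408 = 0*(-1/427) - 408 = 0 - 408 = -408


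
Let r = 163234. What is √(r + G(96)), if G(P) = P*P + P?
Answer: 11*√1426 ≈ 415.39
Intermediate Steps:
G(P) = P + P² (G(P) = P² + P = P + P²)
√(r + G(96)) = √(163234 + 96*(1 + 96)) = √(163234 + 96*97) = √(163234 + 9312) = √172546 = 11*√1426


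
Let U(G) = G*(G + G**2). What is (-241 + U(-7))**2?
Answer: 286225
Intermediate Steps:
(-241 + U(-7))**2 = (-241 + (-7)**2*(1 - 7))**2 = (-241 + 49*(-6))**2 = (-241 - 294)**2 = (-535)**2 = 286225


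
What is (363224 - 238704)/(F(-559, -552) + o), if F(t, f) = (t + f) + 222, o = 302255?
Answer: 62260/150683 ≈ 0.41319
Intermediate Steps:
F(t, f) = 222 + f + t (F(t, f) = (f + t) + 222 = 222 + f + t)
(363224 - 238704)/(F(-559, -552) + o) = (363224 - 238704)/((222 - 552 - 559) + 302255) = 124520/(-889 + 302255) = 124520/301366 = 124520*(1/301366) = 62260/150683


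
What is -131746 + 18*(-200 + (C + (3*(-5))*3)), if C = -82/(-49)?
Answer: -6670168/49 ≈ -1.3613e+5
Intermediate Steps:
C = 82/49 (C = -82*(-1/49) = 82/49 ≈ 1.6735)
-131746 + 18*(-200 + (C + (3*(-5))*3)) = -131746 + 18*(-200 + (82/49 + (3*(-5))*3)) = -131746 + 18*(-200 + (82/49 - 15*3)) = -131746 + 18*(-200 + (82/49 - 45)) = -131746 + 18*(-200 - 2123/49) = -131746 + 18*(-11923/49) = -131746 - 214614/49 = -6670168/49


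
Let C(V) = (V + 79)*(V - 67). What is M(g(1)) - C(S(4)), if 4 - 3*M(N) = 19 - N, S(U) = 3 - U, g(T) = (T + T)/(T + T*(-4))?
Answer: 47689/9 ≈ 5298.8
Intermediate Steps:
g(T) = -2/3 (g(T) = (2*T)/(T - 4*T) = (2*T)/((-3*T)) = (2*T)*(-1/(3*T)) = -2/3)
C(V) = (-67 + V)*(79 + V) (C(V) = (79 + V)*(-67 + V) = (-67 + V)*(79 + V))
M(N) = -5 + N/3 (M(N) = 4/3 - (19 - N)/3 = 4/3 + (-19/3 + N/3) = -5 + N/3)
M(g(1)) - C(S(4)) = (-5 + (1/3)*(-2/3)) - (-5293 + (3 - 1*4)**2 + 12*(3 - 1*4)) = (-5 - 2/9) - (-5293 + (3 - 4)**2 + 12*(3 - 4)) = -47/9 - (-5293 + (-1)**2 + 12*(-1)) = -47/9 - (-5293 + 1 - 12) = -47/9 - 1*(-5304) = -47/9 + 5304 = 47689/9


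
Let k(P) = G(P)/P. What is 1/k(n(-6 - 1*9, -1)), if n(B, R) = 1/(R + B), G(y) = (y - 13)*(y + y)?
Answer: -8/209 ≈ -0.038278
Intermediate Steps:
G(y) = 2*y*(-13 + y) (G(y) = (-13 + y)*(2*y) = 2*y*(-13 + y))
n(B, R) = 1/(B + R)
k(P) = -26 + 2*P (k(P) = (2*P*(-13 + P))/P = -26 + 2*P)
1/k(n(-6 - 1*9, -1)) = 1/(-26 + 2/((-6 - 1*9) - 1)) = 1/(-26 + 2/((-6 - 9) - 1)) = 1/(-26 + 2/(-15 - 1)) = 1/(-26 + 2/(-16)) = 1/(-26 + 2*(-1/16)) = 1/(-26 - ⅛) = 1/(-209/8) = -8/209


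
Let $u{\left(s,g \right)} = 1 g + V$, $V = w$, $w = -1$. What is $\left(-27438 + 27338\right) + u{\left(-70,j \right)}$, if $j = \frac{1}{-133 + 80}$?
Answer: $- \frac{5354}{53} \approx -101.02$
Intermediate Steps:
$j = - \frac{1}{53}$ ($j = \frac{1}{-53} = - \frac{1}{53} \approx -0.018868$)
$V = -1$
$u{\left(s,g \right)} = -1 + g$ ($u{\left(s,g \right)} = 1 g - 1 = g - 1 = -1 + g$)
$\left(-27438 + 27338\right) + u{\left(-70,j \right)} = \left(-27438 + 27338\right) - \frac{54}{53} = -100 - \frac{54}{53} = - \frac{5354}{53}$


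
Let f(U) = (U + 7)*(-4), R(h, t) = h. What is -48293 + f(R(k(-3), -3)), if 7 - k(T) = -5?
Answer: -48369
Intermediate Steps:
k(T) = 12 (k(T) = 7 - 1*(-5) = 7 + 5 = 12)
f(U) = -28 - 4*U (f(U) = (7 + U)*(-4) = -28 - 4*U)
-48293 + f(R(k(-3), -3)) = -48293 + (-28 - 4*12) = -48293 + (-28 - 48) = -48293 - 76 = -48369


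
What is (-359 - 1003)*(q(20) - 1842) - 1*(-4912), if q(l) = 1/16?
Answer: 20109047/8 ≈ 2.5136e+6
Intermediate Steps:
q(l) = 1/16
(-359 - 1003)*(q(20) - 1842) - 1*(-4912) = (-359 - 1003)*(1/16 - 1842) - 1*(-4912) = -1362*(-29471/16) + 4912 = 20069751/8 + 4912 = 20109047/8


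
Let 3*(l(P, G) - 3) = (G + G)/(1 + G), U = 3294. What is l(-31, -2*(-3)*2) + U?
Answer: 42869/13 ≈ 3297.6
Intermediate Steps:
l(P, G) = 3 + 2*G/(3*(1 + G)) (l(P, G) = 3 + ((G + G)/(1 + G))/3 = 3 + ((2*G)/(1 + G))/3 = 3 + (2*G/(1 + G))/3 = 3 + 2*G/(3*(1 + G)))
l(-31, -2*(-3)*2) + U = (9 + 11*(-2*(-3)*2))/(3*(1 - 2*(-3)*2)) + 3294 = (9 + 11*(6*2))/(3*(1 + 6*2)) + 3294 = (9 + 11*12)/(3*(1 + 12)) + 3294 = (⅓)*(9 + 132)/13 + 3294 = (⅓)*(1/13)*141 + 3294 = 47/13 + 3294 = 42869/13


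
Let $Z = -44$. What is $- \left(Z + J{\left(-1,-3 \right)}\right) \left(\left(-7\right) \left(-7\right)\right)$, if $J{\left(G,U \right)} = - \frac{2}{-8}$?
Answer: $\frac{8575}{4} \approx 2143.8$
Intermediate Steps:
$J{\left(G,U \right)} = \frac{1}{4}$ ($J{\left(G,U \right)} = \left(-2\right) \left(- \frac{1}{8}\right) = \frac{1}{4}$)
$- \left(Z + J{\left(-1,-3 \right)}\right) \left(\left(-7\right) \left(-7\right)\right) = - \left(-44 + \frac{1}{4}\right) \left(\left(-7\right) \left(-7\right)\right) = - \frac{\left(-175\right) 49}{4} = \left(-1\right) \left(- \frac{8575}{4}\right) = \frac{8575}{4}$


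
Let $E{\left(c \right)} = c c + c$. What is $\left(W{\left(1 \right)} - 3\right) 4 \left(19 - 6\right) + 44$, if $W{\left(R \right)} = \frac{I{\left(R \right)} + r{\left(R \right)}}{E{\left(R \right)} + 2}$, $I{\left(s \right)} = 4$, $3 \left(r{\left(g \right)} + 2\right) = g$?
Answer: $- \frac{245}{3} \approx -81.667$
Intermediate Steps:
$r{\left(g \right)} = -2 + \frac{g}{3}$
$E{\left(c \right)} = c + c^{2}$ ($E{\left(c \right)} = c^{2} + c = c + c^{2}$)
$W{\left(R \right)} = \frac{2 + \frac{R}{3}}{2 + R \left(1 + R\right)}$ ($W{\left(R \right)} = \frac{4 + \left(-2 + \frac{R}{3}\right)}{R \left(1 + R\right) + 2} = \frac{2 + \frac{R}{3}}{2 + R \left(1 + R\right)}$)
$\left(W{\left(1 \right)} - 3\right) 4 \left(19 - 6\right) + 44 = \left(\frac{6 + 1}{3 \left(2 + 1 \left(1 + 1\right)\right)} - 3\right) 4 \left(19 - 6\right) + 44 = \left(\frac{1}{3} \frac{1}{2 + 1 \cdot 2} \cdot 7 - 3\right) 4 \left(19 - 6\right) + 44 = \left(\frac{1}{3} \frac{1}{2 + 2} \cdot 7 - 3\right) 4 \cdot 13 + 44 = \left(\frac{1}{3} \cdot \frac{1}{4} \cdot 7 - 3\right) 4 \cdot 13 + 44 = \left(\frac{7}{12} - 3\right) 4 \cdot 13 + 44 = \left(- \frac{29}{12}\right) 4 \cdot 13 + 44 = \left(- \frac{29}{3}\right) 13 + 44 = - \frac{377}{3} + 44 = - \frac{245}{3}$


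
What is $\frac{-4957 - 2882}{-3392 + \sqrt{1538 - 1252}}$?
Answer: $\frac{4431648}{1917563} + \frac{2613 \sqrt{286}}{3835126} \approx 2.3226$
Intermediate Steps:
$\frac{-4957 - 2882}{-3392 + \sqrt{1538 - 1252}} = - \frac{7839}{-3392 + \sqrt{286}}$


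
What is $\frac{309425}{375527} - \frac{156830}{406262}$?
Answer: $\frac{33406859970}{76281175037} \approx 0.43794$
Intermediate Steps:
$\frac{309425}{375527} - \frac{156830}{406262} = 309425 \cdot \frac{1}{375527} - \frac{78415}{203131} = \frac{309425}{375527} - \frac{78415}{203131} = \frac{33406859970}{76281175037}$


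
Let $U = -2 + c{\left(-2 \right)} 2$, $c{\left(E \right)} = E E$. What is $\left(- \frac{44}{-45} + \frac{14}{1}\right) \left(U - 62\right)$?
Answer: $- \frac{37744}{45} \approx -838.76$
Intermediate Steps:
$c{\left(E \right)} = E^{2}$
$U = 6$ ($U = -2 + \left(-2\right)^{2} \cdot 2 = -2 + 4 \cdot 2 = -2 + 8 = 6$)
$\left(- \frac{44}{-45} + \frac{14}{1}\right) \left(U - 62\right) = \left(- \frac{44}{-45} + \frac{14}{1}\right) \left(6 - 62\right) = \left(\left(-44\right) \left(- \frac{1}{45}\right) + 14 \cdot 1\right) \left(-56\right) = \left(\frac{44}{45} + 14\right) \left(-56\right) = \frac{674}{45} \left(-56\right) = - \frac{37744}{45}$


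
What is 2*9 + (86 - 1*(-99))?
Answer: 203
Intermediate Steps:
2*9 + (86 - 1*(-99)) = 18 + (86 + 99) = 18 + 185 = 203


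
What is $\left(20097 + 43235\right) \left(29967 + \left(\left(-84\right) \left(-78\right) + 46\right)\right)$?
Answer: $2315734580$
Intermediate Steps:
$\left(20097 + 43235\right) \left(29967 + \left(\left(-84\right) \left(-78\right) + 46\right)\right) = 63332 \left(29967 + \left(6552 + 46\right)\right) = 63332 \left(29967 + 6598\right) = 63332 \cdot 36565 = 2315734580$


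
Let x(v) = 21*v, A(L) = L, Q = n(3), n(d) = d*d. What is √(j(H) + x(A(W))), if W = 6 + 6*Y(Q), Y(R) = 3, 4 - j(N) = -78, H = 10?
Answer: √586 ≈ 24.207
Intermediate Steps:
n(d) = d²
j(N) = 82 (j(N) = 4 - 1*(-78) = 4 + 78 = 82)
Q = 9 (Q = 3² = 9)
W = 24 (W = 6 + 6*3 = 6 + 18 = 24)
√(j(H) + x(A(W))) = √(82 + 21*24) = √(82 + 504) = √586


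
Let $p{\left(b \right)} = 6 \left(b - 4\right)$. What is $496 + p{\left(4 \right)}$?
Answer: $496$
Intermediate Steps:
$p{\left(b \right)} = -24 + 6 b$ ($p{\left(b \right)} = 6 \left(-4 + b\right) = -24 + 6 b$)
$496 + p{\left(4 \right)} = 496 + \left(-24 + 6 \cdot 4\right) = 496 + \left(-24 + 24\right) = 496 + 0 = 496$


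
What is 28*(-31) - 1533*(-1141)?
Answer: 1748285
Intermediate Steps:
28*(-31) - 1533*(-1141) = -868 + 1749153 = 1748285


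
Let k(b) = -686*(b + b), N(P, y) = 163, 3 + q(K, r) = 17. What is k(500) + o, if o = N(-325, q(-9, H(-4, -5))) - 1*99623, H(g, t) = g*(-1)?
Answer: -785460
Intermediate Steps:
H(g, t) = -g
q(K, r) = 14 (q(K, r) = -3 + 17 = 14)
k(b) = -1372*b
o = -99460 (o = 163 - 1*99623 = 163 - 99623 = -99460)
k(500) + o = -1372*500 - 99460 = -686000 - 99460 = -785460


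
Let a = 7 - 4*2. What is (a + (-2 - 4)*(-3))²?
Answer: 289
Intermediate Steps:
a = -1 (a = 7 - 8 = -1)
(a + (-2 - 4)*(-3))² = (-1 + (-2 - 4)*(-3))² = (-1 - 6*(-3))² = (-1 + 18)² = 17² = 289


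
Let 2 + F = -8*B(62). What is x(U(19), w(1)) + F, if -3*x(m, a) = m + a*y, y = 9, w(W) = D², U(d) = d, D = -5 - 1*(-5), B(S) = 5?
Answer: -145/3 ≈ -48.333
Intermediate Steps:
D = 0 (D = -5 + 5 = 0)
w(W) = 0 (w(W) = 0² = 0)
x(m, a) = -3*a - m/3 (x(m, a) = -(m + a*9)/3 = -(m + 9*a)/3 = -3*a - m/3)
F = -42 (F = -2 - 8*5 = -2 - 40 = -42)
x(U(19), w(1)) + F = (-3*0 - ⅓*19) - 42 = (0 - 19/3) - 42 = -19/3 - 42 = -145/3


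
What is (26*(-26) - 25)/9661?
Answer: -701/9661 ≈ -0.072560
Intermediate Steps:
(26*(-26) - 25)/9661 = (-676 - 25)*(1/9661) = -701*1/9661 = -701/9661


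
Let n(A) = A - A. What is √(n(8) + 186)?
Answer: √186 ≈ 13.638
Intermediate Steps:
n(A) = 0
√(n(8) + 186) = √(0 + 186) = √186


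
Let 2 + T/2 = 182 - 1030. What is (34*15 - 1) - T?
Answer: 2209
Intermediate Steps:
T = -1700 (T = -4 + 2*(182 - 1030) = -4 + 2*(-848) = -4 - 1696 = -1700)
(34*15 - 1) - T = (34*15 - 1) - 1*(-1700) = (510 - 1) + 1700 = 509 + 1700 = 2209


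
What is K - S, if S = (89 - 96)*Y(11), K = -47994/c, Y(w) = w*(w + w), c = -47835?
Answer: 27026828/15945 ≈ 1695.0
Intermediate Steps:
Y(w) = 2*w² (Y(w) = w*(2*w) = 2*w²)
K = 15998/15945 (K = -47994/(-47835) = -47994*(-1/47835) = 15998/15945 ≈ 1.0033)
S = -1694 (S = (89 - 96)*(2*11²) = -14*121 = -7*242 = -1694)
K - S = 15998/15945 - 1*(-1694) = 15998/15945 + 1694 = 27026828/15945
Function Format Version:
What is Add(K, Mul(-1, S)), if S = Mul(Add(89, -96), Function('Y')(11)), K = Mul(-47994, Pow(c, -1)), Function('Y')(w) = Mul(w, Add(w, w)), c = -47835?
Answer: Rational(27026828, 15945) ≈ 1695.0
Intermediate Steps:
Function('Y')(w) = Mul(2, Pow(w, 2)) (Function('Y')(w) = Mul(w, Mul(2, w)) = Mul(2, Pow(w, 2)))
K = Rational(15998, 15945) (K = Mul(-47994, Pow(-47835, -1)) = Mul(-47994, Rational(-1, 47835)) = Rational(15998, 15945) ≈ 1.0033)
S = -1694 (S = Mul(Add(89, -96), Mul(2, Pow(11, 2))) = Mul(-7, Mul(2, 121)) = Mul(-7, 242) = -1694)
Add(K, Mul(-1, S)) = Add(Rational(15998, 15945), Mul(-1, -1694)) = Add(Rational(15998, 15945), 1694) = Rational(27026828, 15945)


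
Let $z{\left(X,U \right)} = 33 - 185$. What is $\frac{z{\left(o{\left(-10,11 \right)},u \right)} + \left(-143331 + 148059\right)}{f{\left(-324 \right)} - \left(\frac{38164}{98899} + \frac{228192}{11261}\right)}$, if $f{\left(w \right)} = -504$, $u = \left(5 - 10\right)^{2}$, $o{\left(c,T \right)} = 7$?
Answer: $- \frac{1274074675016}{146075837867} \approx -8.722$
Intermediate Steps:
$u = 25$ ($u = \left(-5\right)^{2} = 25$)
$z{\left(X,U \right)} = -152$
$\frac{z{\left(o{\left(-10,11 \right)},u \right)} + \left(-143331 + 148059\right)}{f{\left(-324 \right)} - \left(\frac{38164}{98899} + \frac{228192}{11261}\right)} = \frac{-152 + \left(-143331 + 148059\right)}{-504 - \left(\frac{38164}{98899} + \frac{228192}{11261}\right)} = \frac{-152 + 4728}{-504 - \frac{22997725412}{1113701639}} = \frac{4576}{-504 - \frac{22997725412}{1113701639}} = \frac{4576}{- \frac{584303351468}{1113701639}} = 4576 \left(- \frac{1113701639}{584303351468}\right) = - \frac{1274074675016}{146075837867}$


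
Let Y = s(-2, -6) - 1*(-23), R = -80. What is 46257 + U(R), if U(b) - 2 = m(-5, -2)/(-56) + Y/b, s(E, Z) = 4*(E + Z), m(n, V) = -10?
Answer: 25905203/560 ≈ 46259.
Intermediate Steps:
s(E, Z) = 4*E + 4*Z
Y = -9 (Y = (4*(-2) + 4*(-6)) - 1*(-23) = (-8 - 24) + 23 = -32 + 23 = -9)
U(b) = 61/28 - 9/b (U(b) = 2 + (-10/(-56) - 9/b) = 2 + (-10*(-1/56) - 9/b) = 2 + (5/28 - 9/b) = 61/28 - 9/b)
46257 + U(R) = 46257 + (61/28 - 9/(-80)) = 46257 + (61/28 - 9*(-1/80)) = 46257 + (61/28 + 9/80) = 46257 + 1283/560 = 25905203/560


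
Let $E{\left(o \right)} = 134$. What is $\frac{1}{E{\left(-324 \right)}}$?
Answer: $\frac{1}{134} \approx 0.0074627$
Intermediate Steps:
$\frac{1}{E{\left(-324 \right)}} = \frac{1}{134}$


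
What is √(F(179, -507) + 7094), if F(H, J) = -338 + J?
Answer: √6249 ≈ 79.051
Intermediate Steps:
√(F(179, -507) + 7094) = √((-338 - 507) + 7094) = √(-845 + 7094) = √6249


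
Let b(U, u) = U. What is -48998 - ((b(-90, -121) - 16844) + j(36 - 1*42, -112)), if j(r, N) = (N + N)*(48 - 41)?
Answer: -30496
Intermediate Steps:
j(r, N) = 14*N (j(r, N) = (2*N)*7 = 14*N)
-48998 - ((b(-90, -121) - 16844) + j(36 - 1*42, -112)) = -48998 - ((-90 - 16844) + 14*(-112)) = -48998 - (-16934 - 1568) = -48998 - 1*(-18502) = -48998 + 18502 = -30496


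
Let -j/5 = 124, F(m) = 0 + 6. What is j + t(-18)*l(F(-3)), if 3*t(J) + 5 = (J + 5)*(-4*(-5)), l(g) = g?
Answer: -1150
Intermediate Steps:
F(m) = 6
t(J) = 95/3 + 20*J/3 (t(J) = -5/3 + ((J + 5)*(-4*(-5)))/3 = -5/3 + ((5 + J)*20)/3 = -5/3 + (100 + 20*J)/3 = -5/3 + (100/3 + 20*J/3) = 95/3 + 20*J/3)
j = -620 (j = -5*124 = -620)
j + t(-18)*l(F(-3)) = -620 + (95/3 + (20/3)*(-18))*6 = -620 + (95/3 - 120)*6 = -620 - 265/3*6 = -620 - 530 = -1150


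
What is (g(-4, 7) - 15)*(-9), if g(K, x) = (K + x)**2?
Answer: 54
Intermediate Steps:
(g(-4, 7) - 15)*(-9) = ((-4 + 7)**2 - 15)*(-9) = (3**2 - 15)*(-9) = (9 - 15)*(-9) = -6*(-9) = 54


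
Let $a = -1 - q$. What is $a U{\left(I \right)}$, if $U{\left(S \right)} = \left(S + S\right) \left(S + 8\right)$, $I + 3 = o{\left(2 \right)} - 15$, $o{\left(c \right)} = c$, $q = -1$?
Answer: $0$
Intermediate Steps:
$I = -16$ ($I = -3 + \left(2 - 15\right) = -3 - 13 = -16$)
$U{\left(S \right)} = 2 S \left(8 + S\right)$
$a = 0$ ($a = -1 - -1 = -1 + 1 = 0$)
$a U{\left(I \right)} = 0 \cdot 2 \left(-16\right) \left(8 - 16\right) = 0 \cdot 2 \left(-16\right) \left(-8\right) = 0 \cdot 256 = 0$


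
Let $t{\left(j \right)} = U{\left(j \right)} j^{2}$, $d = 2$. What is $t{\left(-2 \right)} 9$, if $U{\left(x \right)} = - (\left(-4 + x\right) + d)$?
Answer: $144$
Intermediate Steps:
$U{\left(x \right)} = 2 - x$ ($U{\left(x \right)} = - (\left(-4 + x\right) + 2) = - (-2 + x) = 2 - x$)
$t{\left(j \right)} = j^{2} \left(2 - j\right)$ ($t{\left(j \right)} = \left(2 - j\right) j^{2} = j^{2} \left(2 - j\right)$)
$t{\left(-2 \right)} 9 = \left(-2\right)^{2} \left(2 - -2\right) 9 = 4 \left(2 + 2\right) 9 = 4 \cdot 4 \cdot 9 = 16 \cdot 9 = 144$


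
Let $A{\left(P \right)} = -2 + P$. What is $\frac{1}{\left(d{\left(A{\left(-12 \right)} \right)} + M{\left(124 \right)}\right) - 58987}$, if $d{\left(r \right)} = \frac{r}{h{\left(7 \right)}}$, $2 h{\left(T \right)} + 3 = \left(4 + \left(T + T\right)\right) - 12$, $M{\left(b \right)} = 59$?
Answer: $- \frac{3}{176812} \approx -1.6967 \cdot 10^{-5}$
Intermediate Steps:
$h{\left(T \right)} = - \frac{11}{2} + T$ ($h{\left(T \right)} = - \frac{3}{2} + \frac{\left(4 + \left(T + T\right)\right) - 12}{2} = - \frac{3}{2} + \frac{\left(4 + 2 T\right) - 12}{2} = - \frac{3}{2} + \frac{-8 + 2 T}{2} = - \frac{3}{2} + \left(-4 + T\right) = - \frac{11}{2} + T$)
$d{\left(r \right)} = \frac{2 r}{3}$ ($d{\left(r \right)} = \frac{r}{- \frac{11}{2} + 7} = \frac{r}{\frac{3}{2}} = r \frac{2}{3} = \frac{2 r}{3}$)
$\frac{1}{\left(d{\left(A{\left(-12 \right)} \right)} + M{\left(124 \right)}\right) - 58987} = \frac{1}{\left(\frac{2 \left(-2 - 12\right)}{3} + 59\right) - 58987} = \frac{1}{\left(\frac{2}{3} \left(-14\right) + 59\right) - 58987} = \frac{1}{\left(- \frac{28}{3} + 59\right) - 58987} = \frac{1}{\frac{149}{3} - 58987} = \frac{1}{- \frac{176812}{3}} = - \frac{3}{176812}$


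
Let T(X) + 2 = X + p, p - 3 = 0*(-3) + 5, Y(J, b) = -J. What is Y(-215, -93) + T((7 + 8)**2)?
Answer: 446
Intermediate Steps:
p = 8 (p = 3 + (0*(-3) + 5) = 3 + (0 + 5) = 3 + 5 = 8)
T(X) = 6 + X (T(X) = -2 + (X + 8) = -2 + (8 + X) = 6 + X)
Y(-215, -93) + T((7 + 8)**2) = -1*(-215) + (6 + (7 + 8)**2) = 215 + (6 + 15**2) = 215 + (6 + 225) = 215 + 231 = 446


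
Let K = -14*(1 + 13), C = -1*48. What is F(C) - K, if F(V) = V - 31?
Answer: 117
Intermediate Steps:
C = -48
K = -196 (K = -14*14 = -196)
F(V) = -31 + V
F(C) - K = (-31 - 48) - 1*(-196) = -79 + 196 = 117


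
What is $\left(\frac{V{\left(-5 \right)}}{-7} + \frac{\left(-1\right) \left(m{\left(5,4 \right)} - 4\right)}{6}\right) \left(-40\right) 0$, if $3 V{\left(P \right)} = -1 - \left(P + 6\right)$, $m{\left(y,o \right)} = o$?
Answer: $0$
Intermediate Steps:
$V{\left(P \right)} = - \frac{7}{3} - \frac{P}{3}$ ($V{\left(P \right)} = \frac{-1 - \left(P + 6\right)}{3} = \frac{-1 - \left(6 + P\right)}{3} = \frac{-7 - P}{3} = - \frac{7}{3} - \frac{P}{3}$)
$\left(\frac{V{\left(-5 \right)}}{-7} + \frac{\left(-1\right) \left(m{\left(5,4 \right)} - 4\right)}{6}\right) \left(-40\right) 0 = \left(\frac{- \frac{7}{3} - - \frac{5}{3}}{-7} + \frac{\left(-1\right) \left(4 - 4\right)}{6}\right) \left(-40\right) 0 = \left(\left(- \frac{7}{3} + \frac{5}{3}\right) \left(- \frac{1}{7}\right) + \left(-1\right) 0 \cdot \frac{1}{6}\right) \left(-40\right) 0 = \left(\left(- \frac{2}{3}\right) \left(- \frac{1}{7}\right) + 0 \cdot \frac{1}{6}\right) \left(-40\right) 0 = \left(\frac{2}{21} + 0\right) \left(-40\right) 0 = \frac{2}{21} \left(-40\right) 0 = \left(- \frac{80}{21}\right) 0 = 0$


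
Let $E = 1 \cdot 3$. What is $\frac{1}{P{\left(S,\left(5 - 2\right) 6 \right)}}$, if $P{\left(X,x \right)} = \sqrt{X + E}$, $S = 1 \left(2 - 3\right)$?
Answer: $\frac{\sqrt{2}}{2} \approx 0.70711$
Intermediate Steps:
$E = 3$
$S = -1$ ($S = 1 \left(-1\right) = -1$)
$P{\left(X,x \right)} = \sqrt{3 + X}$ ($P{\left(X,x \right)} = \sqrt{X + 3} = \sqrt{3 + X}$)
$\frac{1}{P{\left(S,\left(5 - 2\right) 6 \right)}} = \frac{1}{\sqrt{3 - 1}} = \frac{1}{\sqrt{2}} = \frac{\sqrt{2}}{2}$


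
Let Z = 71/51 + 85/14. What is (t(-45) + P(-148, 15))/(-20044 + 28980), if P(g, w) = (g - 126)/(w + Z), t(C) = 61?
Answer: 782743/143324504 ≈ 0.0054613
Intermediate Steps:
Z = 5329/714 (Z = 71*(1/51) + 85*(1/14) = 71/51 + 85/14 = 5329/714 ≈ 7.4636)
P(g, w) = (-126 + g)/(5329/714 + w) (P(g, w) = (g - 126)/(w + 5329/714) = (-126 + g)/(5329/714 + w))
(t(-45) + P(-148, 15))/(-20044 + 28980) = (61 + 714*(-126 - 148)/(5329 + 714*15))/(-20044 + 28980) = (61 + 714*(-274)/(5329 + 10710))/8936 = (61 + 714*(-274)/16039)*(1/8936) = (61 + 714*(1/16039)*(-274))*(1/8936) = (61 - 195636/16039)*(1/8936) = (782743/16039)*(1/8936) = 782743/143324504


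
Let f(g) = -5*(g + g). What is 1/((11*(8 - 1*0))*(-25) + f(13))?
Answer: -1/2330 ≈ -0.00042918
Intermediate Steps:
f(g) = -10*g
1/((11*(8 - 1*0))*(-25) + f(13)) = 1/((11*(8 - 1*0))*(-25) - 10*13) = 1/((11*(8 + 0))*(-25) - 130) = 1/((11*8)*(-25) - 130) = 1/(88*(-25) - 130) = 1/(-2200 - 130) = 1/(-2330) = -1/2330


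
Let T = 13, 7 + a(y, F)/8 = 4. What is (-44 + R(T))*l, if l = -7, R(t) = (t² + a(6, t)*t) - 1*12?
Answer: 1393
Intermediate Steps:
a(y, F) = -24 (a(y, F) = -56 + 8*4 = -56 + 32 = -24)
R(t) = -12 + t² - 24*t (R(t) = (t² - 24*t) - 1*12 = (t² - 24*t) - 12 = -12 + t² - 24*t)
(-44 + R(T))*l = (-44 + (-12 + 13² - 24*13))*(-7) = (-44 + (-12 + 169 - 312))*(-7) = (-44 - 155)*(-7) = -199*(-7) = 1393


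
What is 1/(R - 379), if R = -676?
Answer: -1/1055 ≈ -0.00094787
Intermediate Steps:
1/(R - 379) = 1/(-676 - 379) = 1/(-1055) = -1/1055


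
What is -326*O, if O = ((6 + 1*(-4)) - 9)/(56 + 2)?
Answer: 1141/29 ≈ 39.345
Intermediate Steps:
O = -7/58 (O = ((6 - 4) - 9)/58 = (2 - 9)*(1/58) = -7*1/58 = -7/58 ≈ -0.12069)
-326*O = -326*(-7/58) = 1141/29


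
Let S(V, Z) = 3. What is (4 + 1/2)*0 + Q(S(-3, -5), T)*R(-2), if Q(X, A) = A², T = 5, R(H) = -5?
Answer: -125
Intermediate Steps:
(4 + 1/2)*0 + Q(S(-3, -5), T)*R(-2) = (4 + 1/2)*0 + 5²*(-5) = (4 + 1*(½))*0 + 25*(-5) = (4 + ½)*0 - 125 = (9/2)*0 - 125 = 0 - 125 = -125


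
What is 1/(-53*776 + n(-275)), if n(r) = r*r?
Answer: 1/34497 ≈ 2.8988e-5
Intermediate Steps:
n(r) = r²
1/(-53*776 + n(-275)) = 1/(-53*776 + (-275)²) = 1/(-41128 + 75625) = 1/34497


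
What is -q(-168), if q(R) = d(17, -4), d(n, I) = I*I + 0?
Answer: -16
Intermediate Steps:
d(n, I) = I² (d(n, I) = I² + 0 = I²)
q(R) = 16 (q(R) = (-4)² = 16)
-q(-168) = -1*16 = -16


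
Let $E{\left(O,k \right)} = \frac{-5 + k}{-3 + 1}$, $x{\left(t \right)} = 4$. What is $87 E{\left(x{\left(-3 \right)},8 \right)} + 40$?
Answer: $- \frac{181}{2} \approx -90.5$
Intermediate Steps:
$E{\left(O,k \right)} = \frac{5}{2} - \frac{k}{2}$ ($E{\left(O,k \right)} = \frac{-5 + k}{-2} = \left(-5 + k\right) \left(- \frac{1}{2}\right) = \frac{5}{2} - \frac{k}{2}$)
$87 E{\left(x{\left(-3 \right)},8 \right)} + 40 = 87 \left(\frac{5}{2} - 4\right) + 40 = 87 \left(- \frac{3}{2}\right) + 40 = - \frac{261}{2} + 40 = - \frac{181}{2}$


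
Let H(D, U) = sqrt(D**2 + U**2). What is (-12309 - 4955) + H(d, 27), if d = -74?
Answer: -17264 + sqrt(6205) ≈ -17185.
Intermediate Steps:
(-12309 - 4955) + H(d, 27) = (-12309 - 4955) + sqrt((-74)**2 + 27**2) = -17264 + sqrt(5476 + 729) = -17264 + sqrt(6205)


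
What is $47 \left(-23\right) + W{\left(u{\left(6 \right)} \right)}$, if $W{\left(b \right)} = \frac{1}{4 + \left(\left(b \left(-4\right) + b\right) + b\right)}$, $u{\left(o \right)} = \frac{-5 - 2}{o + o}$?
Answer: $- \frac{33505}{31} \approx -1080.8$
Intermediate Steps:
$u{\left(o \right)} = - \frac{7}{2 o}$
$W{\left(b \right)} = \frac{1}{4 - 2 b}$ ($W{\left(b \right)} = \frac{1}{4 + \left(\left(- 4 b + b\right) + b\right)} = \frac{1}{4 + \left(- 3 b + b\right)} = \frac{1}{4 - 2 b}$)
$47 \left(-23\right) + W{\left(u{\left(6 \right)} \right)} = 47 \left(-23\right) - \frac{1}{-4 + 2 \left(- \frac{7}{2 \cdot 6}\right)} = -1081 - \frac{1}{-4 + 2 \left(\left(- \frac{7}{2}\right) \frac{1}{6}\right)} = -1081 - \frac{1}{-4 + 2 \left(- \frac{7}{12}\right)} = -1081 - \frac{1}{-4 - \frac{7}{6}} = -1081 - \frac{1}{- \frac{31}{6}} = -1081 - - \frac{6}{31} = -1081 + \frac{6}{31} = - \frac{33505}{31}$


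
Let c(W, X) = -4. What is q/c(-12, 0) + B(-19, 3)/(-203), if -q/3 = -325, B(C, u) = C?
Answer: -197849/812 ≈ -243.66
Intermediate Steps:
q = 975 (q = -3*(-325) = 975)
q/c(-12, 0) + B(-19, 3)/(-203) = 975/(-4) - 19/(-203) = 975*(-¼) - 19*(-1/203) = -975/4 + 19/203 = -197849/812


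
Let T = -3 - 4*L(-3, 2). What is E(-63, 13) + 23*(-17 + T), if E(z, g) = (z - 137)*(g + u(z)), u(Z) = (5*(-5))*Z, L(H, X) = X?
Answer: -318244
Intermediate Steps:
u(Z) = -25*Z
E(z, g) = (-137 + z)*(g - 25*z) (E(z, g) = (z - 137)*(g - 25*z) = (-137 + z)*(g - 25*z))
T = -11 (T = -3 - 4*2 = -3 - 8 = -11)
E(-63, 13) + 23*(-17 + T) = (-137*13 - 25*(-63)² + 3425*(-63) + 13*(-63)) + 23*(-17 - 11) = (-1781 - 25*3969 - 215775 - 819) + 23*(-28) = (-1781 - 99225 - 215775 - 819) - 644 = -317600 - 644 = -318244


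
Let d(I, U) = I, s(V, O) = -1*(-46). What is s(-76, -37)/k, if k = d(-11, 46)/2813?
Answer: -129398/11 ≈ -11763.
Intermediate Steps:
s(V, O) = 46
k = -11/2813 ≈ -0.0039104
s(-76, -37)/k = 46/(-11/2813) = 46*(-2813/11) = -129398/11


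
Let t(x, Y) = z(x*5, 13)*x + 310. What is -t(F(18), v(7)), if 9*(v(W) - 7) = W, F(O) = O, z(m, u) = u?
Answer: -544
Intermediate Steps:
v(W) = 7 + W/9
t(x, Y) = 310 + 13*x (t(x, Y) = 13*x + 310 = 310 + 13*x)
-t(F(18), v(7)) = -(310 + 13*18) = -(310 + 234) = -1*544 = -544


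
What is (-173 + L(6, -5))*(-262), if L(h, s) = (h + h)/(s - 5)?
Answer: 228202/5 ≈ 45640.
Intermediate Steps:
L(h, s) = 2*h/(-5 + s) (L(h, s) = (2*h)/(-5 + s) = 2*h/(-5 + s))
(-173 + L(6, -5))*(-262) = (-173 + 2*6/(-5 - 5))*(-262) = (-173 + 2*6/(-10))*(-262) = (-173 + 2*6*(-1/10))*(-262) = (-173 - 6/5)*(-262) = -871/5*(-262) = 228202/5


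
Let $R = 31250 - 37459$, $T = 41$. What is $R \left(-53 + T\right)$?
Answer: $74508$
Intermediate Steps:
$R = -6209$ ($R = 31250 - 37459 = -6209$)
$R \left(-53 + T\right) = - 6209 \left(-53 + 41\right) = \left(-6209\right) \left(-12\right) = 74508$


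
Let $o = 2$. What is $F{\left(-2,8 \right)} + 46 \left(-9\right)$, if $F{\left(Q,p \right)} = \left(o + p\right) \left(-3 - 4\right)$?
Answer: $-484$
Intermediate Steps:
$F{\left(Q,p \right)} = -14 - 7 p$ ($F{\left(Q,p \right)} = \left(2 + p\right) \left(-3 - 4\right) = \left(2 + p\right) \left(-7\right) = -14 - 7 p$)
$F{\left(-2,8 \right)} + 46 \left(-9\right) = \left(-14 - 56\right) + 46 \left(-9\right) = \left(-14 - 56\right) - 414 = -70 - 414 = -484$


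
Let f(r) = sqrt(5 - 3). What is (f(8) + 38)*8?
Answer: 304 + 8*sqrt(2) ≈ 315.31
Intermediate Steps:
f(r) = sqrt(2)
(f(8) + 38)*8 = (sqrt(2) + 38)*8 = (38 + sqrt(2))*8 = 304 + 8*sqrt(2)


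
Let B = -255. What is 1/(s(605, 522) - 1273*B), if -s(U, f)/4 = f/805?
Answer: 805/261312987 ≈ 3.0806e-6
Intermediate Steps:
s(U, f) = -4*f/805
1/(s(605, 522) - 1273*B) = 1/(-4/805*522 - 1273*(-255)) = 1/(-2088/805 + 324615) = 1/(261312987/805) = 805/261312987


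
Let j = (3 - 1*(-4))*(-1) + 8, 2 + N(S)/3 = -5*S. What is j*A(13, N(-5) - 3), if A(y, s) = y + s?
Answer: 79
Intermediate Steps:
N(S) = -6 - 15*S (N(S) = -6 + 3*(-5*S) = -6 - 15*S)
j = 1 (j = (3 + 4)*(-1) + 8 = 7*(-1) + 8 = -7 + 8 = 1)
A(y, s) = s + y
j*A(13, N(-5) - 3) = 1*(((-6 - 15*(-5)) - 3) + 13) = 1*(((-6 + 75) - 3) + 13) = 1*((69 - 3) + 13) = 1*(66 + 13) = 1*79 = 79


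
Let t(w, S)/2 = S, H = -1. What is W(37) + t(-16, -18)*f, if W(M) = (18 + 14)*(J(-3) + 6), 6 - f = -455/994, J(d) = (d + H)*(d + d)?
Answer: 51654/71 ≈ 727.52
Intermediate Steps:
J(d) = 2*d*(-1 + d) (J(d) = (d - 1)*(d + d) = (-1 + d)*(2*d) = 2*d*(-1 + d))
t(w, S) = 2*S
f = 917/142 (f = 6 - (-455)/994 = 6 - 1*(-65/142) = 6 + 65/142 = 917/142 ≈ 6.4577)
W(M) = 960 (W(M) = (18 + 14)*(2*(-3)*(-1 - 3) + 6) = 32*(2*(-3)*(-4) + 6) = 32*(24 + 6) = 32*30 = 960)
W(37) + t(-16, -18)*f = 960 + (2*(-18))*(917/142) = 960 - 36*917/142 = 960 - 16506/71 = 51654/71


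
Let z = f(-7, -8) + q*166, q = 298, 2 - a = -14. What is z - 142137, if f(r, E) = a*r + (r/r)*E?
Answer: -92789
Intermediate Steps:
a = 16 (a = 2 - 1*(-14) = 2 + 14 = 16)
f(r, E) = E + 16*r (f(r, E) = 16*r + (r/r)*E = 16*r + 1*E = 16*r + E = E + 16*r)
z = 49348 (z = (-8 + 16*(-7)) + 298*166 = (-8 - 112) + 49468 = -120 + 49468 = 49348)
z - 142137 = 49348 - 142137 = -92789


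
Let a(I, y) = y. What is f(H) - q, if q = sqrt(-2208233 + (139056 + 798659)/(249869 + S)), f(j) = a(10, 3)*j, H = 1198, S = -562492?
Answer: 3594 - I*sqrt(215817838377758502)/312623 ≈ 3594.0 - 1486.0*I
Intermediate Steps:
f(j) = 3*j
q = I*sqrt(215817838377758502)/312623 (q = sqrt(-2208233 + (139056 + 798659)/(249869 - 562492)) = sqrt(-2208233 + 937715/(-312623)) = sqrt(-2208233 + 937715*(-1/312623)) = sqrt(-2208233 - 937715/312623) = sqrt(-690345362874/312623) = I*sqrt(215817838377758502)/312623 ≈ 1486.0*I)
f(H) - q = 3*1198 - I*sqrt(215817838377758502)/312623 = 3594 - I*sqrt(215817838377758502)/312623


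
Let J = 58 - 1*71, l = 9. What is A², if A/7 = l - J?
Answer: 23716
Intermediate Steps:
J = -13 (J = 58 - 71 = -13)
A = 154 (A = 7*(9 - 1*(-13)) = 7*(9 + 13) = 7*22 = 154)
A² = 154² = 23716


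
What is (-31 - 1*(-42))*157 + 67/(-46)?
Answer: 79375/46 ≈ 1725.5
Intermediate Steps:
(-31 - 1*(-42))*157 + 67/(-46) = (-31 + 42)*157 + 67*(-1/46) = 11*157 - 67/46 = 1727 - 67/46 = 79375/46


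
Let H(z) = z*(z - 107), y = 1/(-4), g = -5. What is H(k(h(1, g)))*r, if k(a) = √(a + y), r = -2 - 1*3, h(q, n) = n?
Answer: 105/4 + 535*I*√21/2 ≈ 26.25 + 1225.8*I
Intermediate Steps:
y = -¼ (y = 1*(-¼) = -¼ ≈ -0.25000)
r = -5 (r = -2 - 3 = -5)
k(a) = √(-¼ + a) (k(a) = √(a - ¼) = √(-¼ + a))
H(z) = z*(-107 + z)
H(k(h(1, g)))*r = ((√(-1 + 4*(-5))/2)*(-107 + √(-1 + 4*(-5))/2))*(-5) = ((√(-1 - 20)/2)*(-107 + √(-1 - 20)/2))*(-5) = ((√(-21)/2)*(-107 + √(-21)/2))*(-5) = (((I*√21)/2)*(-107 + (I*√21)/2))*(-5) = ((I*√21/2)*(-107 + I*√21/2))*(-5) = (I*√21*(-107 + I*√21/2)/2)*(-5) = -5*I*√21*(-107 + I*√21/2)/2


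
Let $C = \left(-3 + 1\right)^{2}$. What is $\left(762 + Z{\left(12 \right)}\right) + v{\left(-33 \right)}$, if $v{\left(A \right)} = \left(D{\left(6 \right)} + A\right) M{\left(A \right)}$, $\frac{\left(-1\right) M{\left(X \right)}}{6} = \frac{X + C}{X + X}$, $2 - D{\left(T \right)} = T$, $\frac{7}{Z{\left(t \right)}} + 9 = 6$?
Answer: $\frac{28288}{33} \approx 857.21$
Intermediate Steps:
$C = 4$ ($C = \left(-2\right)^{2} = 4$)
$Z{\left(t \right)} = - \frac{7}{3}$ ($Z{\left(t \right)} = \frac{7}{-9 + 6} = \frac{7}{-3} = 7 \left(- \frac{1}{3}\right) = - \frac{7}{3}$)
$D{\left(T \right)} = 2 - T$
$M{\left(X \right)} = - \frac{3 \left(4 + X\right)}{X}$ ($M{\left(X \right)} = - 6 \frac{X + 4}{X + X} = - 6 \frac{4 + X}{2 X} = - \frac{3 \left(4 + X\right)}{X}$)
$v{\left(A \right)} = \left(-4 + A\right) \left(-3 - \frac{12}{A}\right)$ ($v{\left(A \right)} = \left(\left(2 - 6\right) + A\right) \left(-3 - \frac{12}{A}\right) = \left(-4 + A\right) \left(-3 - \frac{12}{A}\right)$)
$\left(762 + Z{\left(12 \right)}\right) + v{\left(-33 \right)} = \left(762 - \frac{7}{3}\right) + \left(\left(-3\right) \left(-33\right) + \frac{48}{-33}\right) = \frac{2279}{3} + \left(99 + 48 \left(- \frac{1}{33}\right)\right) = \frac{2279}{3} + \left(99 - \frac{16}{11}\right) = \frac{2279}{3} + \frac{1073}{11} = \frac{28288}{33}$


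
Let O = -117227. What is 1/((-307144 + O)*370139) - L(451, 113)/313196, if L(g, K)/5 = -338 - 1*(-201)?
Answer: 5663012427451/2589245029767396 ≈ 0.0021871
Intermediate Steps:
L(g, K) = -685 (L(g, K) = 5*(-338 - 1*(-201)) = 5*(-338 + 201) = 5*(-137) = -685)
1/((-307144 + O)*370139) - L(451, 113)/313196 = 1/(-307144 - 117227*370139) - 1*(-685)/313196 = (1/370139)/(-424371) + 685*(1/313196) = -1/424371*1/370139 + 685/313196 = -1/157076257569 + 685/313196 = 5663012427451/2589245029767396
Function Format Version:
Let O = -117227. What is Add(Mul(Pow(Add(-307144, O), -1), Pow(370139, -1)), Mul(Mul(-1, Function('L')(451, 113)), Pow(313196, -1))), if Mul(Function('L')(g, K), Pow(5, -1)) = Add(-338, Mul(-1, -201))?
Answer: Rational(5663012427451, 2589245029767396) ≈ 0.0021871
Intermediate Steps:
Function('L')(g, K) = -685 (Function('L')(g, K) = Mul(5, Add(-338, Mul(-1, -201))) = Mul(5, Add(-338, 201)) = Mul(5, -137) = -685)
Add(Mul(Pow(Add(-307144, O), -1), Pow(370139, -1)), Mul(Mul(-1, Function('L')(451, 113)), Pow(313196, -1))) = Add(Mul(Pow(Add(-307144, -117227), -1), Pow(370139, -1)), Mul(Mul(-1, -685), Pow(313196, -1))) = Add(Mul(Pow(-424371, -1), Rational(1, 370139)), Mul(685, Rational(1, 313196))) = Add(Mul(Rational(-1, 424371), Rational(1, 370139)), Rational(685, 313196)) = Add(Rational(-1, 157076257569), Rational(685, 313196)) = Rational(5663012427451, 2589245029767396)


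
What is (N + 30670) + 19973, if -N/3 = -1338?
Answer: 54657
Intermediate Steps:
N = 4014 (N = -3*(-1338) = 4014)
(N + 30670) + 19973 = (4014 + 30670) + 19973 = 34684 + 19973 = 54657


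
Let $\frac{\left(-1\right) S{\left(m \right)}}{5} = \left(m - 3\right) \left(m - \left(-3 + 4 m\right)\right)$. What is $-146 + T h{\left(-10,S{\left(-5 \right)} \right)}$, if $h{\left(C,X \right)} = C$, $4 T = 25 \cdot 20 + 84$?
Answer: $-1606$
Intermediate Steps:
$T = 146$ ($T = \frac{25 \cdot 20 + 84}{4} = \frac{500 + 84}{4} = \frac{1}{4} \cdot 584 = 146$)
$S{\left(m \right)} = - 5 \left(-3 + m\right) \left(3 - 3 m\right)$ ($S{\left(m \right)} = - 5 \left(m - 3\right) \left(m - \left(-3 + 4 m\right)\right) = - 5 \left(-3 + m\right) \left(m - \left(-3 + 4 m\right)\right) = - 5 \left(-3 + m\right) \left(3 - 3 m\right)$)
$-146 + T h{\left(-10,S{\left(-5 \right)} \right)} = -146 + 146 \left(-10\right) = -146 - 1460 = -1606$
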